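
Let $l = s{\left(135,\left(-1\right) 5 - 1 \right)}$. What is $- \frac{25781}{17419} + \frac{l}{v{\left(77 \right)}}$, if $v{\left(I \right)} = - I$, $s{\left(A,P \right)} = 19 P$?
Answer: $\frac{629}{1341263} \approx 0.00046896$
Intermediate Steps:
$l = -114$ ($l = 19 \left(\left(-1\right) 5 - 1\right) = 19 \left(-5 - 1\right) = 19 \left(-6\right) = -114$)
$- \frac{25781}{17419} + \frac{l}{v{\left(77 \right)}} = - \frac{25781}{17419} - \frac{114}{\left(-1\right) 77} = \left(-25781\right) \frac{1}{17419} - \frac{114}{-77} = - \frac{25781}{17419} - - \frac{114}{77} = - \frac{25781}{17419} + \frac{114}{77} = \frac{629}{1341263}$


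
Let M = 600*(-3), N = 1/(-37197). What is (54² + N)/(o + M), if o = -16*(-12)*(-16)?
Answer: -108466451/181223784 ≈ -0.59852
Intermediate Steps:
N = -1/37197 ≈ -2.6884e-5
M = -1800
o = -3072 (o = 192*(-16) = -3072)
(54² + N)/(o + M) = (54² - 1/37197)/(-3072 - 1800) = (2916 - 1/37197)/(-4872) = (108466451/37197)*(-1/4872) = -108466451/181223784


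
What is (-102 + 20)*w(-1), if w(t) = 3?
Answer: -246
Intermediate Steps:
(-102 + 20)*w(-1) = (-102 + 20)*3 = -82*3 = -246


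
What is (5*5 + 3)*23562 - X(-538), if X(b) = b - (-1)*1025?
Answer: 659249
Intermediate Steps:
X(b) = 1025 + b (X(b) = b - 1*(-1025) = b + 1025 = 1025 + b)
(5*5 + 3)*23562 - X(-538) = (5*5 + 3)*23562 - (1025 - 538) = (25 + 3)*23562 - 1*487 = 28*23562 - 487 = 659736 - 487 = 659249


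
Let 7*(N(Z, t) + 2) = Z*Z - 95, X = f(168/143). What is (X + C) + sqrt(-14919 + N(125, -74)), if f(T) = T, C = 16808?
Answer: 2403712/143 + I*sqrt(622419)/7 ≈ 16809.0 + 112.71*I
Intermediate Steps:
X = 168/143 ≈ 1.1748
N(Z, t) = -109/7 + Z**2/7 (N(Z, t) = -2 + (Z*Z - 95)/7 = -2 + (Z**2 - 95)/7 = -2 + (-95 + Z**2)/7 = -2 + (-95/7 + Z**2/7) = -109/7 + Z**2/7)
(X + C) + sqrt(-14919 + N(125, -74)) = (168/143 + 16808) + sqrt(-14919 + (-109/7 + (1/7)*125**2)) = 2403712/143 + sqrt(-14919 + (-109/7 + (1/7)*15625)) = 2403712/143 + sqrt(-14919 + (-109/7 + 15625/7)) = 2403712/143 + sqrt(-14919 + 15516/7) = 2403712/143 + sqrt(-88917/7) = 2403712/143 + I*sqrt(622419)/7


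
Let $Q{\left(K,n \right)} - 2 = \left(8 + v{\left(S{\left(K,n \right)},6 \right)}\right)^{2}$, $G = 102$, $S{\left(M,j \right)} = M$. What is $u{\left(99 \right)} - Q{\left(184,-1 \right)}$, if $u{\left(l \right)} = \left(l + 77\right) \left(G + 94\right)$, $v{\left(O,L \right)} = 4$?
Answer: $34350$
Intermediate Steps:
$u{\left(l \right)} = 15092 + 196 l$ ($u{\left(l \right)} = \left(l + 77\right) \left(102 + 94\right) = \left(77 + l\right) 196 = 15092 + 196 l$)
$Q{\left(K,n \right)} = 146$ ($Q{\left(K,n \right)} = 2 + \left(8 + 4\right)^{2} = 2 + 12^{2} = 2 + 144 = 146$)
$u{\left(99 \right)} - Q{\left(184,-1 \right)} = \left(15092 + 196 \cdot 99\right) - 146 = \left(15092 + 19404\right) - 146 = 34496 - 146 = 34350$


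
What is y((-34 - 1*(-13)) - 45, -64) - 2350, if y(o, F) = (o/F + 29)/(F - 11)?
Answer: -5640961/2400 ≈ -2350.4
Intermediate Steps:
y(o, F) = (29 + o/F)/(-11 + F)
y((-34 - 1*(-13)) - 45, -64) - 2350 = (((-34 - 1*(-13)) - 45) + 29*(-64))/((-64)*(-11 - 64)) - 2350 = -1/64*(((-34 + 13) - 45) - 1856)/(-75) - 2350 = -1/64*(-1/75)*((-21 - 45) - 1856) - 2350 = -1/64*(-1/75)*(-66 - 1856) - 2350 = -1/64*(-1/75)*(-1922) - 2350 = -961/2400 - 2350 = -5640961/2400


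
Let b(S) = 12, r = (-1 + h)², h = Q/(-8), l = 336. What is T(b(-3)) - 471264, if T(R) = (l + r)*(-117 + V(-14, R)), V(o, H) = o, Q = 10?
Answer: -8255091/16 ≈ -5.1594e+5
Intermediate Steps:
h = -5/4 (h = 10/(-8) = 10*(-⅛) = -5/4 ≈ -1.2500)
r = 81/16 (r = (-1 - 5/4)² = (-9/4)² = 81/16 ≈ 5.0625)
T(R) = -714867/16 (T(R) = (336 + 81/16)*(-117 - 14) = (5457/16)*(-131) = -714867/16)
T(b(-3)) - 471264 = -714867/16 - 471264 = -8255091/16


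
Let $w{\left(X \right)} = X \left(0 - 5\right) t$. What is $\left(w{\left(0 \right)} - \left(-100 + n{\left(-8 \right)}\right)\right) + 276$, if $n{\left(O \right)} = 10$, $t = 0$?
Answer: $366$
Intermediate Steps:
$w{\left(X \right)} = 0$ ($w{\left(X \right)} = X \left(0 - 5\right) 0 = X \left(\left(-5\right) 0\right) = X 0 = 0$)
$\left(w{\left(0 \right)} - \left(-100 + n{\left(-8 \right)}\right)\right) + 276 = \left(0 + \left(\left(-26 - 10\right) + 126\right)\right) + 276 = \left(0 + \left(-36 + 126\right)\right) + 276 = \left(0 + 90\right) + 276 = 90 + 276 = 366$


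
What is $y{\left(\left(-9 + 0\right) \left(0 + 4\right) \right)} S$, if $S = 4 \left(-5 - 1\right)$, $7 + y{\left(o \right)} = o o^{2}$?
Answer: $1119912$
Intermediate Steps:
$y{\left(o \right)} = -7 + o^{3}$ ($y{\left(o \right)} = -7 + o o^{2} = -7 + o^{3}$)
$S = -24$ ($S = 4 \left(-6\right) = -24$)
$y{\left(\left(-9 + 0\right) \left(0 + 4\right) \right)} S = \left(-7 + \left(\left(-9 + 0\right) \left(0 + 4\right)\right)^{3}\right) \left(-24\right) = \left(-7 + \left(\left(-9\right) 4\right)^{3}\right) \left(-24\right) = \left(-7 + \left(-36\right)^{3}\right) \left(-24\right) = \left(-7 - 46656\right) \left(-24\right) = \left(-46663\right) \left(-24\right) = 1119912$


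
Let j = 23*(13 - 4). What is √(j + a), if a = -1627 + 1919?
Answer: √499 ≈ 22.338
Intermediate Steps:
j = 207 (j = 23*9 = 207)
a = 292
√(j + a) = √(207 + 292) = √499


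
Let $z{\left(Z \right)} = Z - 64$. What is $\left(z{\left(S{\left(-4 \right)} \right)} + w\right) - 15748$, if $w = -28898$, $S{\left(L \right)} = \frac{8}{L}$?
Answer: $-44712$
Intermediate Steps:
$z{\left(Z \right)} = -64 + Z$
$\left(z{\left(S{\left(-4 \right)} \right)} + w\right) - 15748 = \left(\left(-64 + \frac{8}{-4}\right) - 28898\right) - 15748 = \left(\left(-64 + 8 \left(- \frac{1}{4}\right)\right) - 28898\right) - 15748 = \left(\left(-64 - 2\right) - 28898\right) - 15748 = \left(-66 - 28898\right) - 15748 = -28964 - 15748 = -44712$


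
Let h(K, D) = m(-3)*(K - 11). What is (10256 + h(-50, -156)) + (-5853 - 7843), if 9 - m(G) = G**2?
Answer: -3440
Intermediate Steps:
m(G) = 9 - G**2
h(K, D) = 0 (h(K, D) = (9 - 1*(-3)**2)*(K - 11) = (9 - 1*9)*(-11 + K) = (9 - 9)*(-11 + K) = 0*(-11 + K) = 0)
(10256 + h(-50, -156)) + (-5853 - 7843) = (10256 + 0) + (-5853 - 7843) = 10256 - 13696 = -3440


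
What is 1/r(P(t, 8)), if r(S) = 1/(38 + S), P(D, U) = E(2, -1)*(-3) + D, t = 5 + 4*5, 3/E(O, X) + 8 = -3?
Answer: 702/11 ≈ 63.818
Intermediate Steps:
E(O, X) = -3/11 (E(O, X) = 3/(-8 - 3) = 3/(-11) = 3*(-1/11) = -3/11)
t = 25 (t = 5 + 20 = 25)
P(D, U) = 9/11 + D (P(D, U) = -3/11*(-3) + D = 9/11 + D)
1/r(P(t, 8)) = 1/(1/(38 + (9/11 + 25))) = 1/(1/(38 + 284/11)) = 1/(1/(702/11)) = 1/(11/702) = 702/11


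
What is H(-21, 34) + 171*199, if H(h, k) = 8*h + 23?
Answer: 33884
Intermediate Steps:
H(h, k) = 23 + 8*h
H(-21, 34) + 171*199 = (23 + 8*(-21)) + 171*199 = (23 - 168) + 34029 = -145 + 34029 = 33884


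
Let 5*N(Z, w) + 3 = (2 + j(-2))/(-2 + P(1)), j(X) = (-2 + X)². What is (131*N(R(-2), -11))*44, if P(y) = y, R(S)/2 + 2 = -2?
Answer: -121044/5 ≈ -24209.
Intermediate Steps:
R(S) = -8 (R(S) = -4 + 2*(-2) = -4 - 4 = -8)
N(Z, w) = -21/5 (N(Z, w) = -⅗ + ((2 + (-2 - 2)²)/(-2 + 1))/5 = -⅗ + ((2 + (-4)²)/(-1))/5 = -⅗ + ((2 + 16)*(-1))/5 = -⅗ + (18*(-1))/5 = -⅗ + (⅕)*(-18) = -⅗ - 18/5 = -21/5)
(131*N(R(-2), -11))*44 = (131*(-21/5))*44 = -2751/5*44 = -121044/5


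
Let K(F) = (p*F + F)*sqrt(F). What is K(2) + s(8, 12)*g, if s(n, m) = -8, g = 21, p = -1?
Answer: -168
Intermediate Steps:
K(F) = 0 (K(F) = (-F + F)*sqrt(F) = 0*sqrt(F) = 0)
K(2) + s(8, 12)*g = 0 - 8*21 = 0 - 168 = -168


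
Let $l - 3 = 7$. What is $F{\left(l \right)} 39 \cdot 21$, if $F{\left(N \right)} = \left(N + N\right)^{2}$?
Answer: $327600$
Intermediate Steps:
$l = 10$ ($l = 3 + 7 = 10$)
$F{\left(N \right)} = 4 N^{2}$ ($F{\left(N \right)} = \left(2 N\right)^{2} = 4 N^{2}$)
$F{\left(l \right)} 39 \cdot 21 = 4 \cdot 10^{2} \cdot 39 \cdot 21 = 4 \cdot 100 \cdot 39 \cdot 21 = 400 \cdot 39 \cdot 21 = 15600 \cdot 21 = 327600$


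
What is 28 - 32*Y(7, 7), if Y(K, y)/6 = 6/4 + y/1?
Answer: -1604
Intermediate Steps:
Y(K, y) = 9 + 6*y (Y(K, y) = 6*(6/4 + y/1) = 6*(6*(1/4) + y*1) = 6*(3/2 + y) = 9 + 6*y)
28 - 32*Y(7, 7) = 28 - 32*(9 + 6*7) = 28 - 32*(9 + 42) = 28 - 32*51 = 28 - 1632 = -1604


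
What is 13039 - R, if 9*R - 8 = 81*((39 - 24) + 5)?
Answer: 115723/9 ≈ 12858.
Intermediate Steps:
R = 1628/9 (R = 8/9 + (81*((39 - 24) + 5))/9 = 8/9 + (81*(15 + 5))/9 = 8/9 + (81*20)/9 = 8/9 + (⅑)*1620 = 8/9 + 180 = 1628/9 ≈ 180.89)
13039 - R = 13039 - 1*1628/9 = 13039 - 1628/9 = 115723/9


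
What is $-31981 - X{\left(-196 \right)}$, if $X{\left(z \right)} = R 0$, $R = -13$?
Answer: $-31981$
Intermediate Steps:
$X{\left(z \right)} = 0$ ($X{\left(z \right)} = \left(-13\right) 0 = 0$)
$-31981 - X{\left(-196 \right)} = -31981 - 0 = -31981 + 0 = -31981$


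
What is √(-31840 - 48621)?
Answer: I*√80461 ≈ 283.66*I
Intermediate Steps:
√(-31840 - 48621) = √(-80461) = I*√80461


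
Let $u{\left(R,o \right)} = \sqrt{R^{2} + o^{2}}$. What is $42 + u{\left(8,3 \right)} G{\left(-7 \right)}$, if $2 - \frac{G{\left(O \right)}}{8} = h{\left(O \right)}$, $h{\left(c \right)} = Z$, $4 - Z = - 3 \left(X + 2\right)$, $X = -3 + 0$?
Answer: $42 + 8 \sqrt{73} \approx 110.35$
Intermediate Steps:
$X = -3$
$Z = 1$ ($Z = 4 - - 3 \left(-3 + 2\right) = 4 - \left(-3\right) \left(-1\right) = 4 - 3 = 1$)
$h{\left(c \right)} = 1$
$G{\left(O \right)} = 8$ ($G{\left(O \right)} = 16 - 8 = 8$)
$42 + u{\left(8,3 \right)} G{\left(-7 \right)} = 42 + \sqrt{8^{2} + 3^{2}} \cdot 8 = 42 + \sqrt{64 + 9} \cdot 8 = 42 + \sqrt{73} \cdot 8 = 42 + 8 \sqrt{73}$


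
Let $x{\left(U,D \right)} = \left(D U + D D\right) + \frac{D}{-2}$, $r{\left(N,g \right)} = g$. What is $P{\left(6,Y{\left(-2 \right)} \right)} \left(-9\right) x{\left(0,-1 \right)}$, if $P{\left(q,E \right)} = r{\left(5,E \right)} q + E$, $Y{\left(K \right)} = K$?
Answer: $189$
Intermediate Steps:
$x{\left(U,D \right)} = D^{2} - \frac{D}{2} + D U$ ($x{\left(U,D \right)} = \left(D U + D^{2}\right) + D \left(- \frac{1}{2}\right) = \left(D^{2} + D U\right) - \frac{D}{2} = D^{2} - \frac{D}{2} + D U$)
$P{\left(q,E \right)} = E + E q$ ($P{\left(q,E \right)} = E q + E = E + E q$)
$P{\left(6,Y{\left(-2 \right)} \right)} \left(-9\right) x{\left(0,-1 \right)} = - 2 \left(1 + 6\right) \left(-9\right) \left(- (- \frac{1}{2} - 1 + 0)\right) = \left(-2\right) 7 \left(-9\right) \left(\left(-1\right) \left(- \frac{3}{2}\right)\right) = \left(-14\right) \left(-9\right) \frac{3}{2} = 126 \cdot \frac{3}{2} = 189$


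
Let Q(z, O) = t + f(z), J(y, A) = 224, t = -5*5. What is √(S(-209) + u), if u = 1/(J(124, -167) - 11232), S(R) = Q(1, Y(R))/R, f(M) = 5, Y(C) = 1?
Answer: 3*√219633293/143792 ≈ 0.30920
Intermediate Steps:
t = -25
Q(z, O) = -20 (Q(z, O) = -25 + 5 = -20)
S(R) = -20/R
u = -1/11008 (u = 1/(224 - 11232) = 1/(-11008) = -1/11008 ≈ -9.0843e-5)
√(S(-209) + u) = √(-20/(-209) - 1/11008) = √(-20*(-1/209) - 1/11008) = √(20/209 - 1/11008) = √(219951/2300672) = 3*√219633293/143792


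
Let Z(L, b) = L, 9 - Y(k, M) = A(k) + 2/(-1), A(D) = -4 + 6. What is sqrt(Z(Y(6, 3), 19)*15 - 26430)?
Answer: I*sqrt(26295) ≈ 162.16*I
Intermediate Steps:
A(D) = 2
Y(k, M) = 9 (Y(k, M) = 9 - (2 + 2/(-1)) = 9 - (2 - 1*2) = 9 - (2 - 2) = 9 - 1*0 = 9 + 0 = 9)
sqrt(Z(Y(6, 3), 19)*15 - 26430) = sqrt(9*15 - 26430) = sqrt(135 - 26430) = sqrt(-26295) = I*sqrt(26295)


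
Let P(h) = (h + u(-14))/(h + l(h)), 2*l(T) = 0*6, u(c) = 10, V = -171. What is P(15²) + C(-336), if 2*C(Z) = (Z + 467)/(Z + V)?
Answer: 13921/15210 ≈ 0.91525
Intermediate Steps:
l(T) = 0 (l(T) = (0*6)/2 = (½)*0 = 0)
C(Z) = (467 + Z)/(2*(-171 + Z)) (C(Z) = ((Z + 467)/(Z - 171))/2 = ((467 + Z)/(-171 + Z))/2 = (467 + Z)/(2*(-171 + Z)))
P(h) = (10 + h)/h (P(h) = (h + 10)/(h + 0) = (10 + h)/h)
P(15²) + C(-336) = (10 + 15²)/(15²) + (467 - 336)/(2*(-171 - 336)) = (10 + 225)/225 + (½)*131/(-507) = (1/225)*235 + (½)*(-1/507)*131 = 47/45 - 131/1014 = 13921/15210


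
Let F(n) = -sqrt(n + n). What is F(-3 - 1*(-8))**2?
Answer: 10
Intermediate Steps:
F(n) = -sqrt(2)*sqrt(n) (F(n) = -sqrt(2*n) = -sqrt(2)*sqrt(n))
F(-3 - 1*(-8))**2 = (-sqrt(2)*sqrt(-3 - 1*(-8)))**2 = (-sqrt(2)*sqrt(-3 + 8))**2 = (-sqrt(2)*sqrt(5))**2 = (-sqrt(10))**2 = 10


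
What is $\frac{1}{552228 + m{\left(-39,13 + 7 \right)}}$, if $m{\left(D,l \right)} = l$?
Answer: $\frac{1}{552248} \approx 1.8108 \cdot 10^{-6}$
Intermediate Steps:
$\frac{1}{552228 + m{\left(-39,13 + 7 \right)}} = \frac{1}{552228 + \left(13 + 7\right)} = \frac{1}{552228 + 20} = \frac{1}{552248}$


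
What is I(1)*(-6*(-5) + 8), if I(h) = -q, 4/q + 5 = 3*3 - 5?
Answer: 152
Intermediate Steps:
q = -4 (q = 4/(-5 + (3*3 - 5)) = 4/(-5 + (9 - 5)) = 4/(-5 + 4) = 4/(-1) = 4*(-1) = -4)
I(h) = 4 (I(h) = -1*(-4) = 4)
I(1)*(-6*(-5) + 8) = 4*(-6*(-5) + 8) = 4*(30 + 8) = 4*38 = 152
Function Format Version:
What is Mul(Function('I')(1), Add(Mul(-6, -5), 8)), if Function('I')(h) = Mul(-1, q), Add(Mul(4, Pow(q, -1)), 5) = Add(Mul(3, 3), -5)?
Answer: 152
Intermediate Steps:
q = -4 (q = Mul(4, Pow(Add(-5, Add(Mul(3, 3), -5)), -1)) = Mul(4, Pow(Add(-5, Add(9, -5)), -1)) = Mul(4, Pow(Add(-5, 4), -1)) = Mul(4, Pow(-1, -1)) = Mul(4, -1) = -4)
Function('I')(h) = 4 (Function('I')(h) = Mul(-1, -4) = 4)
Mul(Function('I')(1), Add(Mul(-6, -5), 8)) = Mul(4, Add(Mul(-6, -5), 8)) = Mul(4, Add(30, 8)) = Mul(4, 38) = 152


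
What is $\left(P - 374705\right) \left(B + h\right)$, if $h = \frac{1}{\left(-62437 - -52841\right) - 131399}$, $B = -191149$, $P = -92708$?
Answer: $\frac{12597272655546728}{140995} \approx 8.9345 \cdot 10^{10}$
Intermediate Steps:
$h = - \frac{1}{140995}$ ($h = \frac{1}{\left(-62437 + 52841\right) - 131399} = \frac{1}{-9596 - 131399} = \frac{1}{-140995} = - \frac{1}{140995} \approx -7.0925 \cdot 10^{-6}$)
$\left(P - 374705\right) \left(B + h\right) = \left(-92708 - 374705\right) \left(-191149 - \frac{1}{140995}\right) = \left(-467413\right) \left(- \frac{26951053256}{140995}\right) = \frac{12597272655546728}{140995}$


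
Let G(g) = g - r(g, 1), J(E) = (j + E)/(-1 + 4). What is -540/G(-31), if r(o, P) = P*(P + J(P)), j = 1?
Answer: 810/49 ≈ 16.531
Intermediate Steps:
J(E) = 1/3 + E/3 (J(E) = (1 + E)/(-1 + 4) = (1 + E)/3 = (1 + E)*(1/3) = 1/3 + E/3)
r(o, P) = P*(1/3 + 4*P/3) (r(o, P) = P*(P + (1/3 + P/3)) = P*(1/3 + 4*P/3))
G(g) = -5/3 + g (G(g) = g - (1 + 4*1)/3 = g - (1 + 4)/3 = g - 5/3 = -5/3 + g)
-540/G(-31) = -540/(-5/3 - 31) = -540/(-98/3) = -540*(-3/98) = 810/49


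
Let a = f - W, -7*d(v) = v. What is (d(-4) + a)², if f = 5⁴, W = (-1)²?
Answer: 19114384/49 ≈ 3.9009e+5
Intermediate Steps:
W = 1
d(v) = -v/7
f = 625
a = 624 (a = 625 - 1*1 = 625 - 1 = 624)
(d(-4) + a)² = (-⅐*(-4) + 624)² = (4/7 + 624)² = (4372/7)² = 19114384/49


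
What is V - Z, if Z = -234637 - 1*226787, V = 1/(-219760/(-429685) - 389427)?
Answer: 15442082096799391/33466144147 ≈ 4.6142e+5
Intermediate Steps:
V = -85937/33466144147 (V = 1/(-219760*(-1/429685) - 389427) = 1/(43952/85937 - 389427) = 1/(-33466144147/85937) = -85937/33466144147 ≈ -2.5679e-6)
Z = -461424 (Z = -234637 - 226787 = -461424)
V - Z = -85937/33466144147 - 1*(-461424) = -85937/33466144147 + 461424 = 15442082096799391/33466144147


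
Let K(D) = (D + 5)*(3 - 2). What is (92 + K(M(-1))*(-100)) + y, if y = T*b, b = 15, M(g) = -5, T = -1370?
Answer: -20458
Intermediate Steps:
K(D) = 5 + D (K(D) = (5 + D)*1 = 5 + D)
y = -20550 (y = -1370*15 = -20550)
(92 + K(M(-1))*(-100)) + y = (92 + (5 - 5)*(-100)) - 20550 = (92 + 0*(-100)) - 20550 = (92 + 0) - 20550 = 92 - 20550 = -20458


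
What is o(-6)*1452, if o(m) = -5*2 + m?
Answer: -23232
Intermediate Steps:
o(m) = -10 + m
o(-6)*1452 = (-10 - 6)*1452 = -16*1452 = -23232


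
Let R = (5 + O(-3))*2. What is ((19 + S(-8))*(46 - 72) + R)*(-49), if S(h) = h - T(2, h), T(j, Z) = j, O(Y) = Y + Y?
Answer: 11564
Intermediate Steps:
O(Y) = 2*Y
R = -2 (R = (5 + 2*(-3))*2 = (5 - 6)*2 = -1*2 = -2)
S(h) = -2 + h (S(h) = h - 1*2 = h - 2 = -2 + h)
((19 + S(-8))*(46 - 72) + R)*(-49) = ((19 + (-2 - 8))*(46 - 72) - 2)*(-49) = ((19 - 10)*(-26) - 2)*(-49) = (9*(-26) - 2)*(-49) = (-234 - 2)*(-49) = -236*(-49) = 11564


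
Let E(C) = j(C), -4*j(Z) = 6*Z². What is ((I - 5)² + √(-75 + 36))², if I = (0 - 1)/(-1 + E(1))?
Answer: 255466/625 + 1058*I*√39/25 ≈ 408.75 + 264.29*I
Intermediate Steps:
j(Z) = -3*Z²/2
E(C) = -3*C²/2
I = ⅖ (I = (0 - 1)/(-1 - 3/2*1²) = -1/(-1 - 3/2*1) = -1/(-1 - 3/2) = -1/(-5/2) = -1*(-⅖) = ⅖ ≈ 0.40000)
((I - 5)² + √(-75 + 36))² = ((⅖ - 5)² + √(-75 + 36))² = ((-23/5)² + √(-39))² = (529/25 + I*√39)²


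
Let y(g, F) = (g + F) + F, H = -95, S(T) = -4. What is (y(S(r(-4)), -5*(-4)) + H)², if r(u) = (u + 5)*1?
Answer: 3481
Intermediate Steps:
r(u) = 5 + u (r(u) = (5 + u)*1 = 5 + u)
y(g, F) = g + 2*F (y(g, F) = (F + g) + F = g + 2*F)
(y(S(r(-4)), -5*(-4)) + H)² = ((-4 + 2*(-5*(-4))) - 95)² = ((-4 + 2*20) - 95)² = ((-4 + 40) - 95)² = (36 - 95)² = (-59)² = 3481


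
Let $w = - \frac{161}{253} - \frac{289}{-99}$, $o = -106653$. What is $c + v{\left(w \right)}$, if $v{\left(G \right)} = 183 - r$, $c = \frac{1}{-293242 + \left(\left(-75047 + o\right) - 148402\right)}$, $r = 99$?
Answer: $\frac{52360895}{623344} \approx 84.0$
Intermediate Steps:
$w = \frac{226}{99}$ ($w = \left(-161\right) \frac{1}{253} - - \frac{289}{99} = - \frac{7}{11} + \frac{289}{99} = \frac{226}{99} \approx 2.2828$)
$c = - \frac{1}{623344}$ ($c = \frac{1}{-293242 - 330102} = \frac{1}{-623344} = - \frac{1}{623344} \approx -1.6043 \cdot 10^{-6}$)
$v{\left(G \right)} = 84$ ($v{\left(G \right)} = 183 - 99 = 84$)
$c + v{\left(w \right)} = - \frac{1}{623344} + 84 = \frac{52360895}{623344}$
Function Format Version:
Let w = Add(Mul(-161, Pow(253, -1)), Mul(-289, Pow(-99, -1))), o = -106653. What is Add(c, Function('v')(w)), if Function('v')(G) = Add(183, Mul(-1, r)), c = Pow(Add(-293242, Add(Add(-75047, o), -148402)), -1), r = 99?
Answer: Rational(52360895, 623344) ≈ 84.000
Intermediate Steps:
w = Rational(226, 99) (w = Add(Mul(-161, Rational(1, 253)), Mul(-289, Rational(-1, 99))) = Add(Rational(-7, 11), Rational(289, 99)) = Rational(226, 99) ≈ 2.2828)
c = Rational(-1, 623344) (c = Pow(Add(-293242, Add(Add(-75047, -106653), -148402)), -1) = Pow(Add(-293242, Add(-181700, -148402)), -1) = Pow(Add(-293242, -330102), -1) = Pow(-623344, -1) = Rational(-1, 623344) ≈ -1.6043e-6)
Function('v')(G) = 84 (Function('v')(G) = Add(183, Mul(-1, 99)) = Add(183, -99) = 84)
Add(c, Function('v')(w)) = Add(Rational(-1, 623344), 84) = Rational(52360895, 623344)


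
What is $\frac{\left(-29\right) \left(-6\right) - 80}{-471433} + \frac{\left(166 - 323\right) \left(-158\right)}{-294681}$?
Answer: $- \frac{11722067012}{138922347873} \approx -0.084379$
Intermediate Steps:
$\frac{\left(-29\right) \left(-6\right) - 80}{-471433} + \frac{\left(166 - 323\right) \left(-158\right)}{-294681} = \left(174 - 80\right) \left(- \frac{1}{471433}\right) + \left(-157\right) \left(-158\right) \left(- \frac{1}{294681}\right) = 94 \left(- \frac{1}{471433}\right) + 24806 \left(- \frac{1}{294681}\right) = - \frac{94}{471433} - \frac{24806}{294681} = - \frac{11722067012}{138922347873}$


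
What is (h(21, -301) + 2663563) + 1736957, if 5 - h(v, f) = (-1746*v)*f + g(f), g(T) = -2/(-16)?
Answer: -53087529/8 ≈ -6.6359e+6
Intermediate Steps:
g(T) = 1/8 (g(T) = -2*(-1/16) = 1/8)
h(v, f) = 39/8 + 1746*f*v (h(v, f) = 5 - ((-1746*v)*f + 1/8) = 5 - (-1746*f*v + 1/8) = 5 - (1/8 - 1746*f*v) = 5 + (-1/8 + 1746*f*v) = 39/8 + 1746*f*v)
(h(21, -301) + 2663563) + 1736957 = ((39/8 + 1746*(-301)*21) + 2663563) + 1736957 = ((39/8 - 11036466) + 2663563) + 1736957 = (-88291689/8 + 2663563) + 1736957 = -66983185/8 + 1736957 = -53087529/8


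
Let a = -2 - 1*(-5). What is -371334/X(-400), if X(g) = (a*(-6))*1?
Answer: 61889/3 ≈ 20630.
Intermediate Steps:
a = 3 (a = -2 + 5 = 3)
X(g) = -18 (X(g) = (3*(-6))*1 = -18*1 = -18)
-371334/X(-400) = -371334/(-18) = -371334*(-1/18) = 61889/3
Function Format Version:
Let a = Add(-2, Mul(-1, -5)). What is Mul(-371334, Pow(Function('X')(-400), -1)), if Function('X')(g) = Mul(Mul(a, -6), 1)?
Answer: Rational(61889, 3) ≈ 20630.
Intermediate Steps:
a = 3 (a = Add(-2, 5) = 3)
Function('X')(g) = -18 (Function('X')(g) = Mul(Mul(3, -6), 1) = Mul(-18, 1) = -18)
Mul(-371334, Pow(Function('X')(-400), -1)) = Mul(-371334, Pow(-18, -1)) = Mul(-371334, Rational(-1, 18)) = Rational(61889, 3)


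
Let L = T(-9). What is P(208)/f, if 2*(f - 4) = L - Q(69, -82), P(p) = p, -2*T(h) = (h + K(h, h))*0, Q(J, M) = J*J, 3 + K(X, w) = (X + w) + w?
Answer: -416/4753 ≈ -0.087524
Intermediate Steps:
K(X, w) = -3 + X + 2*w (K(X, w) = -3 + ((X + w) + w) = -3 + (X + 2*w) = -3 + X + 2*w)
Q(J, M) = J**2
T(h) = 0 (T(h) = -(h + (-3 + h + 2*h))*0/2 = -(h + (-3 + 3*h))*0/2 = -(-3 + 4*h)*0/2 = -1/2*0 = 0)
L = 0
f = -4753/2 (f = 4 + (0 - 1*69**2)/2 = 4 + (0 - 1*4761)/2 = 4 + (0 - 4761)/2 = 4 + (1/2)*(-4761) = 4 - 4761/2 = -4753/2 ≈ -2376.5)
P(208)/f = 208/(-4753/2) = 208*(-2/4753) = -416/4753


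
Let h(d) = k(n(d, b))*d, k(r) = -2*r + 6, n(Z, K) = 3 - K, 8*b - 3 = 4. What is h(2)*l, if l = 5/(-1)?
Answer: -35/2 ≈ -17.500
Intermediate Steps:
b = 7/8 (b = 3/8 + (⅛)*4 = 3/8 + ½ = 7/8 ≈ 0.87500)
k(r) = 6 - 2*r
l = -5 (l = 5*(-1) = -5)
h(d) = 7*d/4 (h(d) = (6 - 2*(3 - 1*7/8))*d = (6 - 2*(3 - 7/8))*d = (6 - 2*17/8)*d = (6 - 17/4)*d = 7*d/4)
h(2)*l = ((7/4)*2)*(-5) = (7/2)*(-5) = -35/2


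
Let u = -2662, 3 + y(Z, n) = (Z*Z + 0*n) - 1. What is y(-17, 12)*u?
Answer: -758670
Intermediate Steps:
y(Z, n) = -4 + Z² (y(Z, n) = -3 + ((Z*Z + 0*n) - 1) = -3 + ((Z² + 0) - 1) = -3 + (Z² - 1) = -3 + (-1 + Z²) = -4 + Z²)
y(-17, 12)*u = (-4 + (-17)²)*(-2662) = (-4 + 289)*(-2662) = 285*(-2662) = -758670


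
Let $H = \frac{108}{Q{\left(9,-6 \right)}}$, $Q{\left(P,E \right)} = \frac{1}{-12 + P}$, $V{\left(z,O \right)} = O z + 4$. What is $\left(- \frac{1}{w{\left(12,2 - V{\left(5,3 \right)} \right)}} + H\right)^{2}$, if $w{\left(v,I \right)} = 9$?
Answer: $\frac{8508889}{81} \approx 1.0505 \cdot 10^{5}$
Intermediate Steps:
$V{\left(z,O \right)} = 4 + O z$
$H = -324$ ($H = \frac{108}{\frac{1}{-12 + 9}} = \frac{108}{\frac{1}{-3}} = \frac{108}{- \frac{1}{3}} = 108 \left(-3\right) = -324$)
$\left(- \frac{1}{w{\left(12,2 - V{\left(5,3 \right)} \right)}} + H\right)^{2} = \left(- \frac{1}{9} - 324\right)^{2} = \left(- \frac{2917}{9}\right)^{2} = \frac{8508889}{81}$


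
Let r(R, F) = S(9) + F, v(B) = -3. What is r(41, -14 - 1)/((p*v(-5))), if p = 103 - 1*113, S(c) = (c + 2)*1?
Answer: -2/15 ≈ -0.13333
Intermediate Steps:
S(c) = 2 + c (S(c) = (2 + c)*1 = 2 + c)
p = -10 (p = 103 - 113 = -10)
r(R, F) = 11 + F (r(R, F) = (2 + 9) + F = 11 + F)
r(41, -14 - 1)/((p*v(-5))) = (11 + (-14 - 1))/((-10*(-3))) = (11 - 15)/30 = -4*1/30 = -2/15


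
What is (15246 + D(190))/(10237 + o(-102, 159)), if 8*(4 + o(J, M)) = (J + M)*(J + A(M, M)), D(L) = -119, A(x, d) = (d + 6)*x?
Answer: 121016/1571445 ≈ 0.077009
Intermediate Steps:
A(x, d) = x*(6 + d) (A(x, d) = (6 + d)*x = x*(6 + d))
o(J, M) = -4 + (J + M)*(J + M*(6 + M))/8 (o(J, M) = -4 + ((J + M)*(J + M*(6 + M)))/8 = -4 + (J + M)*(J + M*(6 + M))/8)
(15246 + D(190))/(10237 + o(-102, 159)) = (15246 - 119)/(10237 + (-4 + (⅛)*(-102)² + (⅛)*(-102)*159 + (⅛)*159²*(6 + 159) + (⅛)*(-102)*159*(6 + 159))) = 15127/(10237 + (-4 + (⅛)*10404 - 8109/4 + (⅛)*25281*165 + (⅛)*(-102)*159*165)) = 15127/(10237 + (-4 + 2601/2 - 8109/4 + 4171365/8 - 1337985/4)) = 15127/(10237 + 1489549/8) = 15127/(1571445/8) = 15127*(8/1571445) = 121016/1571445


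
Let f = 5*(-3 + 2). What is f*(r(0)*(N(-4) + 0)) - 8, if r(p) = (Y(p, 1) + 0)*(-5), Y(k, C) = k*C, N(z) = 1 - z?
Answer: -8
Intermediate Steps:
Y(k, C) = C*k
r(p) = -5*p (r(p) = (1*p + 0)*(-5) = (p + 0)*(-5) = p*(-5) = -5*p)
f = -5 (f = 5*(-1) = -5)
f*(r(0)*(N(-4) + 0)) - 8 = -5*(-5*0)*((1 - 1*(-4)) + 0) - 8 = -0*((1 + 4) + 0) - 8 = -0*(5 + 0) - 8 = -0*5 - 8 = -5*0 - 8 = 0 - 8 = -8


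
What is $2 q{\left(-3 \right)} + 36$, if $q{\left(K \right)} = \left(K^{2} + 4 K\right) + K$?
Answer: $24$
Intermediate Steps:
$q{\left(K \right)} = K^{2} + 5 K$
$2 q{\left(-3 \right)} + 36 = 2 \left(- 3 \left(5 - 3\right)\right) + 36 = 2 \left(\left(-3\right) 2\right) + 36 = 2 \left(-6\right) + 36 = -12 + 36 = 24$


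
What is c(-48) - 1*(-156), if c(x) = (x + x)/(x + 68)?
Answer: 756/5 ≈ 151.20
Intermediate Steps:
c(x) = 2*x/(68 + x) (c(x) = (2*x)/(68 + x) = 2*x/(68 + x))
c(-48) - 1*(-156) = 2*(-48)/(68 - 48) - 1*(-156) = 2*(-48)/20 + 156 = 2*(-48)*(1/20) + 156 = -24/5 + 156 = 756/5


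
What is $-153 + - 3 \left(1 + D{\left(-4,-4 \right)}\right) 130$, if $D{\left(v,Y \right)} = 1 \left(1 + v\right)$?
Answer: $627$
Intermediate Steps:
$D{\left(v,Y \right)} = 1 + v$
$-153 + - 3 \left(1 + D{\left(-4,-4 \right)}\right) 130 = -153 + - 3 \left(1 + \left(1 - 4\right)\right) 130 = -153 + - 3 \left(1 - 3\right) 130 = -153 + \left(-3\right) \left(-2\right) 130 = -153 + 6 \cdot 130 = -153 + 780 = 627$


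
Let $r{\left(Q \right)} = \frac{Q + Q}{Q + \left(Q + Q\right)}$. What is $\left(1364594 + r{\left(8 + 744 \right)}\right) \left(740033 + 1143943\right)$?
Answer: $2570863601728$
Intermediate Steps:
$r{\left(Q \right)} = \frac{2}{3}$ ($r{\left(Q \right)} = \frac{2 Q}{Q + 2 Q} = \frac{2 Q}{3 Q} = 2 Q \frac{1}{3 Q} = \frac{2}{3}$)
$\left(1364594 + r{\left(8 + 744 \right)}\right) \left(740033 + 1143943\right) = \left(1364594 + \frac{2}{3}\right) \left(740033 + 1143943\right) = \frac{4093784}{3} \cdot 1883976 = 2570863601728$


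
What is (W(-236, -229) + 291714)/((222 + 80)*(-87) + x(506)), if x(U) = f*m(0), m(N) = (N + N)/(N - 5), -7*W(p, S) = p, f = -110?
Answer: -1021117/91959 ≈ -11.104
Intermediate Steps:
W(p, S) = -p/7
m(N) = 2*N/(-5 + N) (m(N) = (2*N)/(-5 + N) = 2*N/(-5 + N))
x(U) = 0 (x(U) = -220*0/(-5 + 0) = -220*0/(-5) = -220*0*(-1)/5 = -110*0 = 0)
(W(-236, -229) + 291714)/((222 + 80)*(-87) + x(506)) = (-⅐*(-236) + 291714)/((222 + 80)*(-87) + 0) = (236/7 + 291714)/(302*(-87) + 0) = 2042234/(7*(-26274 + 0)) = (2042234/7)/(-26274) = (2042234/7)*(-1/26274) = -1021117/91959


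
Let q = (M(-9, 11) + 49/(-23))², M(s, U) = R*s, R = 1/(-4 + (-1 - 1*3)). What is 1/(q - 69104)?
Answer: -33856/2339550799 ≈ -1.4471e-5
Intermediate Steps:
R = -⅛ (R = 1/(-4 + (-1 - 3)) = 1/(-4 - 4) = 1/(-8) = -⅛ ≈ -0.12500)
M(s, U) = -s/8
q = 34225/33856 (q = (-⅛*(-9) + 49/(-23))² = (9/8 + 49*(-1/23))² = (9/8 - 49/23)² = (-185/184)² = 34225/33856 ≈ 1.0109)
1/(q - 69104) = 1/(34225/33856 - 69104) = 1/(-2339550799/33856) = -33856/2339550799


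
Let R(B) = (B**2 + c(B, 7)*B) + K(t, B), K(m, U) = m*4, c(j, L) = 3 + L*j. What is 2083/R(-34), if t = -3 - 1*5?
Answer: 2083/9114 ≈ 0.22855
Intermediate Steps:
t = -8 (t = -3 - 5 = -8)
K(m, U) = 4*m
R(B) = -32 + B**2 + B*(3 + 7*B) (R(B) = (B**2 + (3 + 7*B)*B) + 4*(-8) = (B**2 + B*(3 + 7*B)) - 32 = -32 + B**2 + B*(3 + 7*B))
2083/R(-34) = 2083/(-32 + 3*(-34) + 8*(-34)**2) = 2083/(-32 - 102 + 8*1156) = 2083/(-32 - 102 + 9248) = 2083/9114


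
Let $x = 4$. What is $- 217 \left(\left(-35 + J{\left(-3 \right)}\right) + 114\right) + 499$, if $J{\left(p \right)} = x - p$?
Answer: $-18163$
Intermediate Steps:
$J{\left(p \right)} = 4 - p$
$- 217 \left(\left(-35 + J{\left(-3 \right)}\right) + 114\right) + 499 = - 217 \left(\left(-35 + \left(4 - -3\right)\right) + 114\right) + 499 = - 217 \left(\left(-35 + \left(4 + 3\right)\right) + 114\right) + 499 = - 217 \left(\left(-35 + 7\right) + 114\right) + 499 = - 217 \left(-28 + 114\right) + 499 = \left(-217\right) 86 + 499 = -18662 + 499 = -18163$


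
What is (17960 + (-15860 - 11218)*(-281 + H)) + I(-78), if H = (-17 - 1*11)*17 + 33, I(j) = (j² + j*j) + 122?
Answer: 19634722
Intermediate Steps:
I(j) = 122 + 2*j² (I(j) = (j² + j²) + 122 = 2*j² + 122 = 122 + 2*j²)
H = -443 (H = (-17 - 11)*17 + 33 = -28*17 + 33 = -476 + 33 = -443)
(17960 + (-15860 - 11218)*(-281 + H)) + I(-78) = (17960 + (-15860 - 11218)*(-281 - 443)) + (122 + 2*(-78)²) = (17960 - 27078*(-724)) + (122 + 2*6084) = (17960 + 19604472) + (122 + 12168) = 19622432 + 12290 = 19634722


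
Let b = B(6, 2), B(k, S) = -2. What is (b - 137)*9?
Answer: -1251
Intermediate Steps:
b = -2
(b - 137)*9 = (-2 - 137)*9 = -139*9 = -1251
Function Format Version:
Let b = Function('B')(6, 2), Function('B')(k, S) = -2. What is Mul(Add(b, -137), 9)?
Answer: -1251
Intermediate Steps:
b = -2
Mul(Add(b, -137), 9) = Mul(Add(-2, -137), 9) = Mul(-139, 9) = -1251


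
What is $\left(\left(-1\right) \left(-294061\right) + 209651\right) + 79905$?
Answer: $583617$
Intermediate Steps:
$\left(\left(-1\right) \left(-294061\right) + 209651\right) + 79905 = \left(294061 + 209651\right) + 79905 = 503712 + 79905 = 583617$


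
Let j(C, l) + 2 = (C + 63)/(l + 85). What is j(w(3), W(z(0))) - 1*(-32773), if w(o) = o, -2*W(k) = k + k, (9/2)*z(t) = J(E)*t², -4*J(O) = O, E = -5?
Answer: 2785601/85 ≈ 32772.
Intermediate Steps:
J(O) = -O/4
z(t) = 5*t²/18 (z(t) = 2*((-¼*(-5))*t²)/9 = 2*(5*t²/4)/9 = 5*t²/18)
W(k) = -k (W(k) = -(k + k)/2 = -k)
j(C, l) = -2 + (63 + C)/(85 + l) (j(C, l) = -2 + (C + 63)/(l + 85) = -2 + (63 + C)/(85 + l))
j(w(3), W(z(0))) - 1*(-32773) = (-107 + 3 - (-2)*(5/18)*0²)/(85 - 5*0²/18) - 1*(-32773) = (-107 + 3 - (-2)*(5/18)*0)/(85 - 5*0/18) + 32773 = (-107 + 3 - (-2)*0)/(85 - 1*0) + 32773 = (-107 + 3 - 2*0)/(85 + 0) + 32773 = (-107 + 3 + 0)/85 + 32773 = (1/85)*(-104) + 32773 = -104/85 + 32773 = 2785601/85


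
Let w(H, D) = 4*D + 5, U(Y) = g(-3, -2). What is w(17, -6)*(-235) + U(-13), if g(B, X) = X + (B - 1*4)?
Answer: 4456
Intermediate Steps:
g(B, X) = -4 + B + X (g(B, X) = X + (B - 4) = X + (-4 + B) = -4 + B + X)
U(Y) = -9 (U(Y) = -4 - 3 - 2 = -9)
w(H, D) = 5 + 4*D
w(17, -6)*(-235) + U(-13) = (5 + 4*(-6))*(-235) - 9 = (5 - 24)*(-235) - 9 = -19*(-235) - 9 = 4465 - 9 = 4456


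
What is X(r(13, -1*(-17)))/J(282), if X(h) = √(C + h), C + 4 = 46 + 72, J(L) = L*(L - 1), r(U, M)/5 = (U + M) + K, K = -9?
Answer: √219/79242 ≈ 0.00018675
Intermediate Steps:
r(U, M) = -45 + 5*M + 5*U (r(U, M) = 5*((U + M) - 9) = 5*((M + U) - 9) = 5*(-9 + M + U) = -45 + 5*M + 5*U)
J(L) = L*(-1 + L)
C = 114 (C = -4 + (46 + 72) = -4 + 118 = 114)
X(h) = √(114 + h)
X(r(13, -1*(-17)))/J(282) = √(114 + (-45 + 5*(-1*(-17)) + 5*13))/((282*(-1 + 282))) = √(114 + (-45 + 5*17 + 65))/((282*281)) = √(114 + (-45 + 85 + 65))/79242 = √(114 + 105)*(1/79242) = √219*(1/79242) = √219/79242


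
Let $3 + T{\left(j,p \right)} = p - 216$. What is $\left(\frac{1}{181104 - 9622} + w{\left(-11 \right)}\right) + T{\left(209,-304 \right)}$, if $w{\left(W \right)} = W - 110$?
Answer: $- \frac{110434407}{171482} \approx -644.0$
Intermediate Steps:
$w{\left(W \right)} = -110 + W$ ($w{\left(W \right)} = W - 110 = -110 + W$)
$T{\left(j,p \right)} = -219 + p$ ($T{\left(j,p \right)} = -3 + \left(p - 216\right) = -3 + \left(-216 + p\right) = -219 + p$)
$\left(\frac{1}{181104 - 9622} + w{\left(-11 \right)}\right) + T{\left(209,-304 \right)} = \left(\frac{1}{181104 - 9622} - 121\right) - 523 = \left(\frac{1}{171482} - 121\right) - 523 = - \frac{20749321}{171482} - 523 = - \frac{110434407}{171482}$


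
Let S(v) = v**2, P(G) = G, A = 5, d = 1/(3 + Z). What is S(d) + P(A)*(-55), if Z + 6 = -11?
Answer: -53899/196 ≈ -275.00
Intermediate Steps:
Z = -17 (Z = -6 - 11 = -17)
d = -1/14 (d = 1/(3 - 17) = 1/(-14) = -1/14 ≈ -0.071429)
S(d) + P(A)*(-55) = (-1/14)**2 + 5*(-55) = 1/196 - 275 = -53899/196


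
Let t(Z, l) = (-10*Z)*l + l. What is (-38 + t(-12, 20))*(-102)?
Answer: -242964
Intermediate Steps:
t(Z, l) = l - 10*Z*l (t(Z, l) = -10*Z*l + l = l - 10*Z*l)
(-38 + t(-12, 20))*(-102) = (-38 + 20*(1 - 10*(-12)))*(-102) = (-38 + 20*(1 + 120))*(-102) = (-38 + 20*121)*(-102) = (-38 + 2420)*(-102) = 2382*(-102) = -242964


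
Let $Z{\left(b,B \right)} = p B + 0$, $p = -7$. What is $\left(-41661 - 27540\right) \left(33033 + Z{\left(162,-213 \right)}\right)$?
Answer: $-2389095324$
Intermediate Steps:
$Z{\left(b,B \right)} = - 7 B$ ($Z{\left(b,B \right)} = - 7 B + 0 = - 7 B$)
$\left(-41661 - 27540\right) \left(33033 + Z{\left(162,-213 \right)}\right) = \left(-41661 - 27540\right) \left(33033 - -1491\right) = - 69201 \left(33033 + 1491\right) = \left(-69201\right) 34524 = -2389095324$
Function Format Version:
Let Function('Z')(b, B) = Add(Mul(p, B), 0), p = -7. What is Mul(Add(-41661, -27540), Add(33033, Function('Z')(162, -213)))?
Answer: -2389095324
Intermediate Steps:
Function('Z')(b, B) = Mul(-7, B) (Function('Z')(b, B) = Add(Mul(-7, B), 0) = Mul(-7, B))
Mul(Add(-41661, -27540), Add(33033, Function('Z')(162, -213))) = Mul(Add(-41661, -27540), Add(33033, Mul(-7, -213))) = Mul(-69201, Add(33033, 1491)) = Mul(-69201, 34524) = -2389095324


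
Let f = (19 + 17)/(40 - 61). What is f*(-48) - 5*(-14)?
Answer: 1066/7 ≈ 152.29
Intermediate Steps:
f = -12/7 (f = 36/(-21) = 36*(-1/21) = -12/7 ≈ -1.7143)
f*(-48) - 5*(-14) = -12/7*(-48) - 5*(-14) = 576/7 + 70 = 1066/7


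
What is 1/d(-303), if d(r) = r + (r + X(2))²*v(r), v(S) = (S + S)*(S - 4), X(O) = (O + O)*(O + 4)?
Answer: 1/14481695019 ≈ 6.9053e-11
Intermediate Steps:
X(O) = 2*O*(4 + O) (X(O) = (2*O)*(4 + O) = 2*O*(4 + O))
v(S) = 2*S*(-4 + S) (v(S) = (2*S)*(-4 + S) = 2*S*(-4 + S))
d(r) = r + 2*r*(24 + r)²*(-4 + r) (d(r) = r + (r + 2*2*(4 + 2))²*(2*r*(-4 + r)) = r + (r + 2*2*6)²*(2*r*(-4 + r)) = r + (r + 24)²*(2*r*(-4 + r)) = r + (24 + r)²*(2*r*(-4 + r)) = r + 2*r*(24 + r)²*(-4 + r))
1/d(-303) = 1/(-303*(1 + 2*(24 - 303)²*(-4 - 303))) = 1/(-303*(1 + 2*(-279)²*(-307))) = 1/(-303*(1 + 2*77841*(-307))) = 1/(-303*(1 - 47794374)) = 1/(-303*(-47794373)) = 1/14481695019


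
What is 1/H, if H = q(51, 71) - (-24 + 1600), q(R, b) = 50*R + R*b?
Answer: 1/4595 ≈ 0.00021763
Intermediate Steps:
H = 4595 (H = 51*(50 + 71) - (-24 + 1600) = 51*121 - 1*1576 = 6171 - 1576 = 4595)
1/H = 1/4595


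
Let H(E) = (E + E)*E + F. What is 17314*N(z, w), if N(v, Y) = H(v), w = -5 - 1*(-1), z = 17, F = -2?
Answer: 9972864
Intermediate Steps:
w = -4 (w = -5 + 1 = -4)
H(E) = -2 + 2*E² (H(E) = (E + E)*E - 2 = (2*E)*E - 2 = 2*E² - 2 = -2 + 2*E²)
N(v, Y) = -2 + 2*v²
17314*N(z, w) = 17314*(-2 + 2*17²) = 17314*(-2 + 2*289) = 17314*(-2 + 578) = 17314*576 = 9972864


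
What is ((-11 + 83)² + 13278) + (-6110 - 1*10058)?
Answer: 2294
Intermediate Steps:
((-11 + 83)² + 13278) + (-6110 - 1*10058) = (72² + 13278) + (-6110 - 10058) = (5184 + 13278) - 16168 = 18462 - 16168 = 2294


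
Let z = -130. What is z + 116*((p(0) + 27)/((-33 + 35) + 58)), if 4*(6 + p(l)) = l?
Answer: -447/5 ≈ -89.400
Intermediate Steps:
p(l) = -6 + l/4
z + 116*((p(0) + 27)/((-33 + 35) + 58)) = -130 + 116*(((-6 + (¼)*0) + 27)/((-33 + 35) + 58)) = -130 + 116*(((-6 + 0) + 27)/(2 + 58)) = -130 + 116*((-6 + 27)/60) = -130 + 116*(21*(1/60)) = -130 + 116*(7/20) = -130 + 203/5 = -447/5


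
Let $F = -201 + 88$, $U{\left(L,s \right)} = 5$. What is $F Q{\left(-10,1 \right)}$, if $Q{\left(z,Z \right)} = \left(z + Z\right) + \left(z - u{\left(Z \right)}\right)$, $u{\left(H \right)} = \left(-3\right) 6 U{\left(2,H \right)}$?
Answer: $-8023$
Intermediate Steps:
$F = -113$
$u{\left(H \right)} = -90$ ($u{\left(H \right)} = \left(-3\right) 6 \cdot 5 = \left(-18\right) 5 = -90$)
$Q{\left(z,Z \right)} = 90 + Z + 2 z$ ($Q{\left(z,Z \right)} = \left(z + Z\right) + \left(z - -90\right) = \left(Z + z\right) + \left(z + 90\right) = \left(Z + z\right) + \left(90 + z\right) = 90 + Z + 2 z$)
$F Q{\left(-10,1 \right)} = - 113 \left(90 + 1 + 2 \left(-10\right)\right) = - 113 \left(90 + 1 - 20\right) = \left(-113\right) 71 = -8023$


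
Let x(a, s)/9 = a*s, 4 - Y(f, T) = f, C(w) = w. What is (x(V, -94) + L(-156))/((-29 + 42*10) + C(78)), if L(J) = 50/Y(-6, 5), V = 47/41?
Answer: -5651/2747 ≈ -2.0572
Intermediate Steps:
V = 47/41 (V = 47*(1/41) = 47/41 ≈ 1.1463)
Y(f, T) = 4 - f
L(J) = 5 (L(J) = 50/(4 - 1*(-6)) = 50/(4 + 6) = 50/10 = 50*(1/10) = 5)
x(a, s) = 9*a*s (x(a, s) = 9*(a*s) = 9*a*s)
(x(V, -94) + L(-156))/((-29 + 42*10) + C(78)) = (9*(47/41)*(-94) + 5)/((-29 + 42*10) + 78) = (-39762/41 + 5)/((-29 + 420) + 78) = -39557/(41*(391 + 78)) = -39557/41/469 = -39557/41*1/469 = -5651/2747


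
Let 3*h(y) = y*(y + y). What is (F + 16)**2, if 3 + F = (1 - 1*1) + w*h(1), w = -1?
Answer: 1369/9 ≈ 152.11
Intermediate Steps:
h(y) = 2*y**2/3 (h(y) = (y*(y + y))/3 = (y*(2*y))/3 = (2*y**2)/3 = 2*y**2/3)
F = -11/3 (F = -3 + ((1 - 1*1) - 2*1**2/3) = -3 + ((1 - 1) - 2/3) = -3 + (0 - 1*2/3) = -3 + (0 - 2/3) = -3 - 2/3 = -11/3 ≈ -3.6667)
(F + 16)**2 = (-11/3 + 16)**2 = (37/3)**2 = 1369/9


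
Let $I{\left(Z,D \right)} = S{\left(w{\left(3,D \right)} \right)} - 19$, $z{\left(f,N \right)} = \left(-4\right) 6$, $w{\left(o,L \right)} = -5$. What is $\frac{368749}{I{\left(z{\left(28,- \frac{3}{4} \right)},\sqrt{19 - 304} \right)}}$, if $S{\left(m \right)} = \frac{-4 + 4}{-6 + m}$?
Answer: $- \frac{368749}{19} \approx -19408.0$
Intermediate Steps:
$z{\left(f,N \right)} = -24$
$S{\left(m \right)} = 0$ ($S{\left(m \right)} = \frac{0}{-6 + m} = 0$)
$I{\left(Z,D \right)} = -19$ ($I{\left(Z,D \right)} = 0 - 19 = -19$)
$\frac{368749}{I{\left(z{\left(28,- \frac{3}{4} \right)},\sqrt{19 - 304} \right)}} = \frac{368749}{-19} = 368749 \left(- \frac{1}{19}\right) = - \frac{368749}{19}$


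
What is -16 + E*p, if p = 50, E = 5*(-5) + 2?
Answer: -1166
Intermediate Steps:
E = -23 (E = -25 + 2 = -23)
-16 + E*p = -16 - 23*50 = -16 - 1150 = -1166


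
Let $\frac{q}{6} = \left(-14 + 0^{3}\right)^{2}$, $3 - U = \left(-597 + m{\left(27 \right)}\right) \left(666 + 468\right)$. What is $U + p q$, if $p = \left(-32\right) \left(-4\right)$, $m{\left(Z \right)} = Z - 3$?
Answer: $800313$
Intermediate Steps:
$m{\left(Z \right)} = -3 + Z$
$U = 649785$ ($U = 3 - \left(-597 + \left(-3 + 27\right)\right) \left(666 + 468\right) = 3 - \left(-597 + 24\right) 1134 = 3 - \left(-573\right) 1134 = 3 - -649782 = 3 + 649782 = 649785$)
$p = 128$
$q = 1176$ ($q = 6 \left(-14 + 0^{3}\right)^{2} = 6 \left(-14 + 0\right)^{2} = 6 \left(-14\right)^{2} = 6 \cdot 196 = 1176$)
$U + p q = 649785 + 128 \cdot 1176 = 649785 + 150528 = 800313$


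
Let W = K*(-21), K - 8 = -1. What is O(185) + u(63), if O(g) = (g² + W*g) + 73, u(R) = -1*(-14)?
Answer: 7117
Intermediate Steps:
K = 7 (K = 8 - 1 = 7)
u(R) = 14
W = -147 (W = 7*(-21) = -147)
O(g) = 73 + g² - 147*g (O(g) = (g² - 147*g) + 73 = 73 + g² - 147*g)
O(185) + u(63) = (73 + 185² - 147*185) + 14 = (73 + 34225 - 27195) + 14 = 7103 + 14 = 7117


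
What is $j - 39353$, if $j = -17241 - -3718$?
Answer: $-52876$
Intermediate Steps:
$j = -13523$ ($j = -17241 + 3718 = -13523$)
$j - 39353 = -13523 - 39353 = -52876$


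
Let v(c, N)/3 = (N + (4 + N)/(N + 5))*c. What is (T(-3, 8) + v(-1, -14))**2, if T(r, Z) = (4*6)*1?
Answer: 35344/9 ≈ 3927.1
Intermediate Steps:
T(r, Z) = 24 (T(r, Z) = 24*1 = 24)
v(c, N) = 3*c*(N + (4 + N)/(5 + N)) (v(c, N) = 3*((N + (4 + N)/(N + 5))*c) = 3*((N + (4 + N)/(5 + N))*c) = 3*(c*(N + (4 + N)/(5 + N))) = 3*c*(N + (4 + N)/(5 + N)))
(T(-3, 8) + v(-1, -14))**2 = (24 + 3*(-1)*(4 + (-14)**2 + 6*(-14))/(5 - 14))**2 = (24 + 3*(-1)*(4 + 196 - 84)/(-9))**2 = (24 + 3*(-1)*(-1/9)*116)**2 = (24 + 116/3)**2 = (188/3)**2 = 35344/9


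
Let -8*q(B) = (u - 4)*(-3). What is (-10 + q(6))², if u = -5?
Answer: 11449/64 ≈ 178.89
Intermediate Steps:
q(B) = -27/8 (q(B) = -(-5 - 4)*(-3)/8 = -(-9)*(-3)/8 = -⅛*27 = -27/8)
(-10 + q(6))² = (-10 - 27/8)² = (-107/8)² = 11449/64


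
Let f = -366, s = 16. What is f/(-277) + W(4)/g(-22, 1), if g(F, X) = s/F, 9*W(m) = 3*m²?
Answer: -4996/831 ≈ -6.0120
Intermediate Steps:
W(m) = m²/3 (W(m) = (3*m²)/9 = m²/3)
g(F, X) = 16/F
f/(-277) + W(4)/g(-22, 1) = -366/(-277) + ((⅓)*4²)/((16/(-22))) = -366*(-1/277) + ((⅓)*16)/((16*(-1/22))) = 366/277 + 16/(3*(-8/11)) = 366/277 + (16/3)*(-11/8) = 366/277 - 22/3 = -4996/831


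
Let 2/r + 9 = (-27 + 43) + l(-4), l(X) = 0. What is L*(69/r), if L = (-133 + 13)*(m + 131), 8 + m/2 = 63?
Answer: -6984180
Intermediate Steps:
m = 110 (m = -16 + 2*63 = -16 + 126 = 110)
L = -28920 (L = (-133 + 13)*(110 + 131) = -120*241 = -28920)
r = 2/7 (r = 2/(-9 + ((-27 + 43) + 0)) = 2/(-9 + (16 + 0)) = 2/(-9 + 16) = 2/7 ≈ 0.28571)
L*(69/r) = -1995480/2/7 = -1995480*7/2 = -28920*483/2 = -6984180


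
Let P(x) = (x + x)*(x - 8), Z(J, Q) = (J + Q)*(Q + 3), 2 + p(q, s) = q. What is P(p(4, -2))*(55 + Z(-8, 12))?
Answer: -2760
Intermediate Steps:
p(q, s) = -2 + q
Z(J, Q) = (3 + Q)*(J + Q) (Z(J, Q) = (J + Q)*(3 + Q) = (3 + Q)*(J + Q))
P(x) = 2*x*(-8 + x) (P(x) = (2*x)*(-8 + x) = 2*x*(-8 + x))
P(p(4, -2))*(55 + Z(-8, 12)) = (2*(-2 + 4)*(-8 + (-2 + 4)))*(55 + (12² + 3*(-8) + 3*12 - 8*12)) = (2*2*(-8 + 2))*(55 + (144 - 24 + 36 - 96)) = (2*2*(-6))*(55 + 60) = -24*115 = -2760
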